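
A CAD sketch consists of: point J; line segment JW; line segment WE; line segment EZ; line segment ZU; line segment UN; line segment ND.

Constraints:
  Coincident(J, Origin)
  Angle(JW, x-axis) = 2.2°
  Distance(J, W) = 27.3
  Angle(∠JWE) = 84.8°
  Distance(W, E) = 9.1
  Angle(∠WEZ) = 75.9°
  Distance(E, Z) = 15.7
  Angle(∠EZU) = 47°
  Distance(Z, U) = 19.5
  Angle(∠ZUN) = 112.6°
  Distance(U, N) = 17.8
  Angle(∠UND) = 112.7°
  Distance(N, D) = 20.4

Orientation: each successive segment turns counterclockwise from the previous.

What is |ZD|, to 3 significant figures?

33.2

∠ZUN = 112.6° gives UN at 41.9° from the x-axis; with |UN| = 17.8, N = (42.3, 7.81). ∠UND = 112.7° gives ND at 109° from the x-axis; with |ND| = 20.4, D = (35.6, 27.1). Then |ZD| = |D − Z| = 33.2.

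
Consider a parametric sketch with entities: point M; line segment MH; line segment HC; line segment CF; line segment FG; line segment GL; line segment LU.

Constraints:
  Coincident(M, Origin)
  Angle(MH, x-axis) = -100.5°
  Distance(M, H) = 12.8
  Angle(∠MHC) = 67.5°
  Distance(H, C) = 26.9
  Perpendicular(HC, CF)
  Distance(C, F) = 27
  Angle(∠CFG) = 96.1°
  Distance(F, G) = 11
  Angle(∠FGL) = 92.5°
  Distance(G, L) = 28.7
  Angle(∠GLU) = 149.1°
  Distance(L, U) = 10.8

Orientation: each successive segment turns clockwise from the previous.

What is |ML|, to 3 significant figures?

13.8

M is at the origin; MH runs at -100.5° with length 12.8, so H = (-2.33, -12.6). ∠MHC = 67.5° gives HC at 147° from the x-axis; with |HC| = 26.9, C = (-24.9, 2.07). HC ⟂ CF, so CF runs at 57.0°; with |CF| = 27.0, F = (-10.2, 24.7). ∠CFG = 96.1° gives FG at -26.9° from the x-axis; with |FG| = 11.0, G = (-0.378, 19.7). ∠FGL = 92.5° gives GL at -114° from the x-axis; with |GL| = 28.7, L = (-12.2, -6.40). Then |ML| = |L − M| = 13.8.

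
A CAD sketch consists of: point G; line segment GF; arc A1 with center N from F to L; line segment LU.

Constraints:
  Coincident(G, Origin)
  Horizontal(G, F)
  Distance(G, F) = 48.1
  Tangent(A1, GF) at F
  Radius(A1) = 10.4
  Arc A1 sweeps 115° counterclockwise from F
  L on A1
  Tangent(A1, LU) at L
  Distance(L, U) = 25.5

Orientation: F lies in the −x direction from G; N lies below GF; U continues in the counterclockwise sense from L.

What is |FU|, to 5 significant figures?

37.930

G is at the origin; GF is horizontal with |GF| = 48.1 and F on the −x side, so F = (-48.100, 0.0000). Tangency of A1 to GF means the radius NF is perpendicular to GF, so N = F + (0, -10.4) = (-48.100, -10.400). On A1, F sits at bearing 90° from N; a 115° counterclockwise sweep puts L at bearing 205°, so L = N + 10.4·(cos 205°, sin 205°) = (-57.526, -14.795). Since A1 is tangent to LU there, NL ⟂ LU, so LU runs along (−sin 205°, cos 205°); with |LU| = 25.5, U = (-46.749, -37.906). Then |FU| = |U − F| = 37.930.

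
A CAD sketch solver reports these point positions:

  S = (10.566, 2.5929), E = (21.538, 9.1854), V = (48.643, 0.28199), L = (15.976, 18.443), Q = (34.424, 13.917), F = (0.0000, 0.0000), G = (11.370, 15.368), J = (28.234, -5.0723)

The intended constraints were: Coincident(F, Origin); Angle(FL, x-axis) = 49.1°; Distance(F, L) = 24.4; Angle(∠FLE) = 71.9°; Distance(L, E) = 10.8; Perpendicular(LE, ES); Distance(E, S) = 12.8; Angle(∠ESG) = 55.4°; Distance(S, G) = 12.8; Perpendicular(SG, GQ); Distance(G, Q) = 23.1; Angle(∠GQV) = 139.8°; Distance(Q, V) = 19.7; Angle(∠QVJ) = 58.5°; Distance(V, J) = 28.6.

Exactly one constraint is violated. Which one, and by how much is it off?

Distance(V, J) = 28.6 — off by 7.50.

F = (0.00, 0.00) ✓; FL at 49.10° ✓; |FL| = 24.40 ✓; ∠FLE = 71.90° ✓; |LE| = 10.80 ✓; ∠(LE, ES) = 90.00° ✓; |ES| = 12.80 ✓; ∠ESG = 55.40° ✓; |SG| = 12.80 ✓; ∠(SG, GQ) = 90.00° ✓; |GQ| = 23.10 ✓; ∠GQV = 139.8° ✓; |QV| = 19.70 ✓; ∠QVJ = 58.50° ✓; |VJ| = 21.10 ✗.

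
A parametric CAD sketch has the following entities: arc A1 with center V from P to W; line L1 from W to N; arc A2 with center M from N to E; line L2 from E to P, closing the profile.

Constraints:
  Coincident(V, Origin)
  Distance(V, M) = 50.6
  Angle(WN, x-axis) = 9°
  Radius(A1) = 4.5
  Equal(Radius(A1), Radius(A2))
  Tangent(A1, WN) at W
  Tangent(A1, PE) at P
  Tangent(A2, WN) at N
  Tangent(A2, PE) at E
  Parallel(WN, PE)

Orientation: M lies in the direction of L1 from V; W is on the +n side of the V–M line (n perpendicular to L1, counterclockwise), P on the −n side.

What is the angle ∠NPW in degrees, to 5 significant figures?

79.915°

Tangency of A1 to both parallel lines with radius 4.5 puts W and P at V ± 4.5·n: W = (-0.70396, 4.4446), P = (0.70396, -4.4446). Equal radii place N and E the same way about M: N = M + 4.5·n = (49.273, 12.360), E = M − 4.5·n = (50.681, 3.4710). Then cos ∠NPW = PN·PW / (|PN||PW|), giving 79.915°.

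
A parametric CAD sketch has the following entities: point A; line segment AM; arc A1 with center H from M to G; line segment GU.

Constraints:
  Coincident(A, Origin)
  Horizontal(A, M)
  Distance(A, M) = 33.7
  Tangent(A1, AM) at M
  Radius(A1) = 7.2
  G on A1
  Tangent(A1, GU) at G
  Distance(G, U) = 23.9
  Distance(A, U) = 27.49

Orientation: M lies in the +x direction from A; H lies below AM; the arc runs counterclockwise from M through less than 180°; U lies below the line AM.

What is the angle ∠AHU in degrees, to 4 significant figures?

52.18°

A is at the origin; AM is horizontal with |AM| = 33.7 and M on the +x side, so M = (33.70, 0.000). The tangent condition forces HM to be normal to AM, so H = M + (0, -7.2) = (33.70, -7.200). Since HG ⟂ GU (tangency), |HU| = √(7.2² + 23.9²) = 24.96 regardless of where G sits on A1. So U lies on both circle(A, 27.49) and circle(H, 24.96); the below-AM intersection is U = (14.61, -23.28). G is the foot of the tangent from U: G = (27.67, -3.267).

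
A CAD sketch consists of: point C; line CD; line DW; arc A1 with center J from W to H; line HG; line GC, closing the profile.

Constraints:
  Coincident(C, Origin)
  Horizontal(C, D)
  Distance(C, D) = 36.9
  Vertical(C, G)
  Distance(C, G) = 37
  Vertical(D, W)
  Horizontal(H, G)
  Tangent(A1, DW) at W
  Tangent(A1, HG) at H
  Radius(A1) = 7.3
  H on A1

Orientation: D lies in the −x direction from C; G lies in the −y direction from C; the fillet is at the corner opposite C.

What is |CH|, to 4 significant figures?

47.38

C is at the origin; CD is horizontal with |CD| = 36.9 and D on the −x side, so D = (-36.90, 0.000). CG is vertical with |CG| = 37.0 and G on the −y side, so G = (0.000, -37.00). The virtual corner opposite C is at (-36.90, -37.00). A1 meets DW tangentially, so JW is at right angles to DW and tangency of A1 to HG means the radius JH is perpendicular to HG, with radius 7.3, so the center J sits 7.3 in from both sides at J = (-29.60, -29.70). That places the tangent points at W = (-36.90, -29.70) on DW and H = (-29.60, -37.00) on HG. Then |CH| = |H − C| = 47.38.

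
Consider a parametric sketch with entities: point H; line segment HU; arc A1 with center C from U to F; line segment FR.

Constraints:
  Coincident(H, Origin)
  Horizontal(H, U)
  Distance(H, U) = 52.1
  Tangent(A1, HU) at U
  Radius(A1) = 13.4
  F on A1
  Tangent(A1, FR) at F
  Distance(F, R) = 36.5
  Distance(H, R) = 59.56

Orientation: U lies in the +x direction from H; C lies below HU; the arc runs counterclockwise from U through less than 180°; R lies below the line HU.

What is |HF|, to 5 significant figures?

40.583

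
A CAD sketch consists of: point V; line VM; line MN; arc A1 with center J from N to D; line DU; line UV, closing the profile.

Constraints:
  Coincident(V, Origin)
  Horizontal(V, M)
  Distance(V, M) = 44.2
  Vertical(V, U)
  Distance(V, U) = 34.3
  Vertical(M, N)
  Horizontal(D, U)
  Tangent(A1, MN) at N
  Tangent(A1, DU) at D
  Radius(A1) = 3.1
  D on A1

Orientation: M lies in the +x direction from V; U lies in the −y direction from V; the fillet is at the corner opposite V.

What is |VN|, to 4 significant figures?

54.10

V is at the origin; VM is horizontal with |VM| = 44.2 and M on the +x side, so M = (44.20, 0.000). VU is vertical with |VU| = 34.3 and U on the −y side, so U = (0.000, -34.30). The virtual corner opposite V is at (44.20, -34.30). Since A1 is tangent to MN there, JN ⟂ MN and tangency of A1 to DU means the radius JD is perpendicular to DU, with radius 3.1, so the center J sits 3.1 in from both sides at J = (41.10, -31.20). That places the tangent points at N = (44.20, -31.20) on MN and D = (41.10, -34.30) on DU. Then |VN| = |N − V| = 54.10.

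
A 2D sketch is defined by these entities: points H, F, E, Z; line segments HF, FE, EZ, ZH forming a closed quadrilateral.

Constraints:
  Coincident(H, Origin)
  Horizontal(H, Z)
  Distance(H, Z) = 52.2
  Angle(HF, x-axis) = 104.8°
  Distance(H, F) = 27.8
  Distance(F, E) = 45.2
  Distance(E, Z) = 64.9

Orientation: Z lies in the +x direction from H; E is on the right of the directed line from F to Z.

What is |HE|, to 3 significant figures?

20.8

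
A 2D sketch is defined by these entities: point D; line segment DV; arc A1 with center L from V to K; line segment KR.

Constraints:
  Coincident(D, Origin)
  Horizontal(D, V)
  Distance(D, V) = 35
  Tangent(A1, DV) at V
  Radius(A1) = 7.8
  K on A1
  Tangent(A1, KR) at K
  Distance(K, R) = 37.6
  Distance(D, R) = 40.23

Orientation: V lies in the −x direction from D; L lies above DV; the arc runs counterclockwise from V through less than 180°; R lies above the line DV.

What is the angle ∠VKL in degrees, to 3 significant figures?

57.7°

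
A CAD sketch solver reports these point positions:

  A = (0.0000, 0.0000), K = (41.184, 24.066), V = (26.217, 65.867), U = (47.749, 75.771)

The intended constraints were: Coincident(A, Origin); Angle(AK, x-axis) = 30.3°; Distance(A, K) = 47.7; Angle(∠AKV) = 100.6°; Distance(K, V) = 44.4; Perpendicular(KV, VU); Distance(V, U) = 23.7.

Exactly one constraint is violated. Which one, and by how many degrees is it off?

Perpendicular(KV, VU) — off by 5.00°.

A = (0.00, 0.00) ✓; AK at 30.30° ✓; |AK| = 47.70 ✓; ∠AKV = 100.6° ✓; |KV| = 44.40 ✓; ∠(KV, VU) = 85.00° ✗; |VU| = 23.70 ✓.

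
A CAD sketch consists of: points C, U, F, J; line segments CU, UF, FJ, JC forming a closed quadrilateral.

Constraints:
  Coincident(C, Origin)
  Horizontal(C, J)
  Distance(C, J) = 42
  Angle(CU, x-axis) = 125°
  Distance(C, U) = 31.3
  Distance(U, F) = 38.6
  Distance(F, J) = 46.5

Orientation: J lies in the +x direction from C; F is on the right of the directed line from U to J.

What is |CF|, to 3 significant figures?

10.7

C is at the origin; CJ is horizontal with |CJ| = 42.0 and J in +x, so J = (42.0, 0). CU runs at 125.0° with |CU| = 31.3, so U = (-18.0, 25.6). F is determined by |UF| = 38.6 and |FJ| = 46.5 together: it lies at the intersection of circle(U, 38.6) and circle(J, 46.5). With |UJ| = 65.2, the foot of the radical line on UJ is 27.4 from U and the perpendicular offset is √(38.6² − 27.4²) = 27.1. Taking the right-of-UJ solution: F = (-3.39, -10.1).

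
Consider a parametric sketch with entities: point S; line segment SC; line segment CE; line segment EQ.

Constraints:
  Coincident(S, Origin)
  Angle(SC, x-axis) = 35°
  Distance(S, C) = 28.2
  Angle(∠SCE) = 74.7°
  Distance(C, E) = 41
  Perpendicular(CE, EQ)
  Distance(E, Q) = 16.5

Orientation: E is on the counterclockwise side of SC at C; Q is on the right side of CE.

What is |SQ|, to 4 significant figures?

55.10

S is at the origin; SC runs at 35.0° with length 28.2, so C = 28.2·(cos 35.0°, sin 35.0°) = (23.10, 16.17). ∠SCE = 74.7°, so CE runs at 35.0° + (180° − 74.7°) = 140.3° from the x-axis; with |CE| = 41.0, E = C + 41.0·(cos 140.3°, sin 140.3°) = (-8.445, 42.36). CE is perpendicular to EQ; with |EQ| = 16.5 on the right of CE, Q = E + 16.5·(0.6388, 0.7694) = (2.094, 55.06). Then |SQ| = |Q − S| = 55.10.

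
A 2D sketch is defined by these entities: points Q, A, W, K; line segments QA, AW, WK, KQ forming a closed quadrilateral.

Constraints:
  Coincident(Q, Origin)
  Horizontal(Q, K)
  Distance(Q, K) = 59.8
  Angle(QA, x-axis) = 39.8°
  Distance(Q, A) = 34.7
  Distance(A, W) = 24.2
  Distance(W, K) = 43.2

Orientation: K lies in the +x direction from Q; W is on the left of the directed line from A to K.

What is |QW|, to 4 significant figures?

58.79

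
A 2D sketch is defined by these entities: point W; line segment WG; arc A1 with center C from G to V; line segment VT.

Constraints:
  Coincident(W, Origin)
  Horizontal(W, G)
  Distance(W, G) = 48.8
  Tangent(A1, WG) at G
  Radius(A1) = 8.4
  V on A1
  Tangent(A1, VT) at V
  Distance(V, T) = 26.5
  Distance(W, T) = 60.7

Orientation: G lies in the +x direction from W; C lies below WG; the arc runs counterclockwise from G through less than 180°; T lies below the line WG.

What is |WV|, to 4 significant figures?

42.22

Checks: ∠(CG, GW) = 90.00° ✓; |CV| = 8.400 ✓; ∠(CV, VT) = 90.00° ✓; |VT| = 26.50 ✓; |WT| = 60.70 ✓.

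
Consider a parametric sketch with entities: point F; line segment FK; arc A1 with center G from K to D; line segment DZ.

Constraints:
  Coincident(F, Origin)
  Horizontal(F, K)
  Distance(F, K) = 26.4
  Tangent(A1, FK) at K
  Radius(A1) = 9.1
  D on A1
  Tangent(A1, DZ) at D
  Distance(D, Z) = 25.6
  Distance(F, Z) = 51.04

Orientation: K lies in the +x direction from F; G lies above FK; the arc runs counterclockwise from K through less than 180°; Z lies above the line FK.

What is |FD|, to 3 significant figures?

36.3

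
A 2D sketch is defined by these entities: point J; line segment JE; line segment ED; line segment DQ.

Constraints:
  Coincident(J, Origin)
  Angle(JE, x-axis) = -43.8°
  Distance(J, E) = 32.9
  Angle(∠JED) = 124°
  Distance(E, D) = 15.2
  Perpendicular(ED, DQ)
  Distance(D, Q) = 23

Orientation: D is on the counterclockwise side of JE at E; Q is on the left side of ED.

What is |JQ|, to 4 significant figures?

33.87

∠JED = 124.0°, so ED runs at -43.8° + (180° − 124.0°) = 12.20° from the x-axis; with |ED| = 15.2, D = E + 15.2·(cos 12.20°, sin 12.20°) = (38.60, -19.56). The perpendicularity gives DQ at right angles to ED; with |DQ| = 23.0 on the left of ED, Q = D + 23.0·(-0.2113, 0.9774) = (33.74, 2.921). Then |JQ| = |Q − J| = 33.87.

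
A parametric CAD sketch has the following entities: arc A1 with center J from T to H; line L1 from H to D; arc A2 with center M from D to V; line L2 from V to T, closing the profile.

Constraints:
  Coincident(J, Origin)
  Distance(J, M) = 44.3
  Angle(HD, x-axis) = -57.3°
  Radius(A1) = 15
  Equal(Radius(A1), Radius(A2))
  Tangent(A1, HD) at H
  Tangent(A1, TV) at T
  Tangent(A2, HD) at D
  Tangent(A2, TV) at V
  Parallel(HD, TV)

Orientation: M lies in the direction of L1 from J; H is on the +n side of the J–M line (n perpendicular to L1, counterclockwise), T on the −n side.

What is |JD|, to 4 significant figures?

46.77

Tangency of A1 to both parallel lines with radius 15.0 puts H and T at J ± 15.0·n: H = (12.62, 8.104), T = (-12.62, -8.104). Equal radii place D and V the same way about M: D = M + 15.0·n = (36.56, -29.18), V = M − 15.0·n = (11.31, -45.38). Then |JD| = |D − J| = 46.77.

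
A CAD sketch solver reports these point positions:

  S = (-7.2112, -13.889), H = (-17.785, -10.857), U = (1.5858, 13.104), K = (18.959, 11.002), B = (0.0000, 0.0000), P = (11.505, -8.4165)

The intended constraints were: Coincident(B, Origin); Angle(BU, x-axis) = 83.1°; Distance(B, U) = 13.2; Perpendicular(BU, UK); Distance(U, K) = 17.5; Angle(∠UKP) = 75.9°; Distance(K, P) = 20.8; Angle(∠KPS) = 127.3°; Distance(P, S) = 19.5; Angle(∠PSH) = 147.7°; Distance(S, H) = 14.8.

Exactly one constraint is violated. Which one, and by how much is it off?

Distance(S, H) = 14.8 — off by 3.80.

B = (0.00, 0.00) ✓; BU at 83.10° ✓; |BU| = 13.20 ✓; ∠(BU, UK) = 90.00° ✓; |UK| = 17.50 ✓; ∠UKP = 75.90° ✓; |KP| = 20.80 ✓; ∠KPS = 127.3° ✓; |PS| = 19.50 ✓; ∠PSH = 147.7° ✓; |SH| = 11.00 ✗.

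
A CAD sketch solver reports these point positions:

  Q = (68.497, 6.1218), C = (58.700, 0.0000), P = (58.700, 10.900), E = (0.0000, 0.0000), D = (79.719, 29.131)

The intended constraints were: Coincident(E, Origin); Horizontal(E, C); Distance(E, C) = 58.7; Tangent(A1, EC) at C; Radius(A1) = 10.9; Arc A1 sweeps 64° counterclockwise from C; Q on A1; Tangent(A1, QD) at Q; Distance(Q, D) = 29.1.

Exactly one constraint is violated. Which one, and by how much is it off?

Distance(Q, D) = 29.1 — off by 3.50.

E = (0.00, 0.00) ✓; E.y = 0.00, C.y = 0.00 ✓; |EC| = 58.70 ✓; ∠(PC, CE) = 90.00° ✓; |PC| = 10.90 ✓; bearing(P→Q) − bearing(P→C) = 64.00° ✓; |PQ| = 10.90 ✓; ∠(PQ, QD) = 90.00° ✓; |QD| = 25.60 ✗.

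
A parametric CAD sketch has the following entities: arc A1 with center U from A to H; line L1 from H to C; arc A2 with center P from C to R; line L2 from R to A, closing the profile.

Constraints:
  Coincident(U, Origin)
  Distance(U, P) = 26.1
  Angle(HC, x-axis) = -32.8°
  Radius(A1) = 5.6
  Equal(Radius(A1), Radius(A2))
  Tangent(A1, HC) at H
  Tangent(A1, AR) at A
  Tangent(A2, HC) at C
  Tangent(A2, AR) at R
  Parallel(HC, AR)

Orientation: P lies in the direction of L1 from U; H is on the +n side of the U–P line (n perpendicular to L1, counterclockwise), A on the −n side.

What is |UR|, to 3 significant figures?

26.7

The slot axis is L1's direction at -32.8°, so u = (cos -32.8°, sin -32.8°) = (0.841, -0.542) and n = (−sin -32.8°, cos -32.8°) = (0.542, 0.841). U is at the origin and P lies 26.1 along u from U, so P = 26.1·u = (21.9, -14.1). Tangency of A1 to both parallel lines with radius 5.6 puts H and A at U ± 5.6·n: H = (3.03, 4.71), A = (-3.03, -4.71). Equal radii place C and R the same way about P: C = P + 5.6·n = (25.0, -9.43), R = P − 5.6·n = (18.9, -18.8). Then |UR| = |R − U| = 26.7.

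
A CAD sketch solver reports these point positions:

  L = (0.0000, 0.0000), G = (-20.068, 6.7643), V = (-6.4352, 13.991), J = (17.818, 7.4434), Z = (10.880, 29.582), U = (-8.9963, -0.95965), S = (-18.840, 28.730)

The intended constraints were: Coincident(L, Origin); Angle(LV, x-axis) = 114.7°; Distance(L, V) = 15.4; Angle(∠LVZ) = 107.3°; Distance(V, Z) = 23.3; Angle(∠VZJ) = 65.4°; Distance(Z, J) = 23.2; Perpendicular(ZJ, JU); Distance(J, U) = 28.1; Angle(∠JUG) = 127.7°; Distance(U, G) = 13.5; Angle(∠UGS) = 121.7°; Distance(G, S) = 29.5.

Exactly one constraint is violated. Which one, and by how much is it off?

Distance(G, S) = 29.5 — off by 7.50.

L = (0.00, 0.00) ✓; LV at 114.7° ✓; |LV| = 15.40 ✓; ∠LVZ = 107.3° ✓; |VZ| = 23.30 ✓; ∠VZJ = 65.40° ✓; |ZJ| = 23.20 ✓; ∠(ZJ, JU) = 90.00° ✓; |JU| = 28.10 ✓; ∠JUG = 127.7° ✓; |UG| = 13.50 ✓; ∠UGS = 121.7° ✓; |GS| = 22.00 ✗.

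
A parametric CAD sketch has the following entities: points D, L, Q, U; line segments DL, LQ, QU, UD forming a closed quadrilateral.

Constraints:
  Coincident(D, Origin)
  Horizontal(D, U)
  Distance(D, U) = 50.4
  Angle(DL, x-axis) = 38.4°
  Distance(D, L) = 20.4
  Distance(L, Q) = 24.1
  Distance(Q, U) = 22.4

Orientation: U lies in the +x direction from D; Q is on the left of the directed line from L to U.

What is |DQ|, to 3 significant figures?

43.7

Checks: |LQ| = 24.10 ✓; |QU| = 22.40 ✓.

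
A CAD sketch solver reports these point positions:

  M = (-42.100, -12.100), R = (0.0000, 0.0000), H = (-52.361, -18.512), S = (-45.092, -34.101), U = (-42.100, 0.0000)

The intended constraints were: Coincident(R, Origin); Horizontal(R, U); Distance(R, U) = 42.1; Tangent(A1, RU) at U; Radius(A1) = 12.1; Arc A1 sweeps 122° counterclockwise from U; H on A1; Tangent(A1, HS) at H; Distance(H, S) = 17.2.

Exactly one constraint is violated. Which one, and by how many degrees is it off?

Tangent(A1, HS) at H — off by 7.00°.

R = (0.00, 0.00) ✓; R.y = 0.00, U.y = 0.00 ✓; |RU| = 42.10 ✓; ∠(MU, UR) = 90.00° ✓; |MU| = 12.10 ✓; bearing(M→H) − bearing(M→U) = 122.0° ✓; |MH| = 12.10 ✓; ∠(MH, HS) = 97.00° ✗; |HS| = 17.20 ✓.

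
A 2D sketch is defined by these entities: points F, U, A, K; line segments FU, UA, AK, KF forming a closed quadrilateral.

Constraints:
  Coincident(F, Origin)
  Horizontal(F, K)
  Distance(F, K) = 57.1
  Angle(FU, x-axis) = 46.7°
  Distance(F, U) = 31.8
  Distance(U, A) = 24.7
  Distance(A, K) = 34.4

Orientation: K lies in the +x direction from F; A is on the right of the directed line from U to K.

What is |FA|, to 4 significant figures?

22.79

Checks: FU at 46.70° ✓; |UA| = 24.70 ✓; |AK| = 34.40 ✓.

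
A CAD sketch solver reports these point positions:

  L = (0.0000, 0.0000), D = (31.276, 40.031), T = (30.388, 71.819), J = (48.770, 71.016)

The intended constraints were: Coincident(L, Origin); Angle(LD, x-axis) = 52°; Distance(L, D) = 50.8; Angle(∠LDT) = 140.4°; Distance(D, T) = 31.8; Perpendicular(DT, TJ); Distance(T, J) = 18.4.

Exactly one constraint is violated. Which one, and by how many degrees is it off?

Perpendicular(DT, TJ) — off by 4.10°.

L = (0.00, 0.00) ✓; LD at 52.00° ✓; |LD| = 50.80 ✓; ∠LDT = 140.4° ✓; |DT| = 31.80 ✓; ∠(DT, TJ) = 94.10° ✗; |TJ| = 18.40 ✓.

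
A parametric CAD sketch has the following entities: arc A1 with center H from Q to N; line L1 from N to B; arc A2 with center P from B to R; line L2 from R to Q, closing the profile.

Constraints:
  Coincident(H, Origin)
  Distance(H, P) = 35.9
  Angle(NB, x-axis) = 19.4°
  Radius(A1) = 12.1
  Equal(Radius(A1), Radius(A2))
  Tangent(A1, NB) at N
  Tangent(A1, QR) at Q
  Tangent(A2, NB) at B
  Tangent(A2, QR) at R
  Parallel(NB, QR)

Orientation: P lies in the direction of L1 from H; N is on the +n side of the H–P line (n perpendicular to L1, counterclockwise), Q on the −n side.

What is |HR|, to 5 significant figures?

37.884

The slot axis is L1's direction at 19.4°, so u = (cos 19.4°, sin 19.4°) = (0.94322, 0.33216) and n = (−sin 19.4°, cos 19.4°) = (-0.33216, 0.94322). H is at the origin and P lies 35.9 along u from H, so P = 35.9·u = (33.862, 11.925). Tangency of A1 to both parallel lines with radius 12.1 puts N and Q at H ± 12.1·n: N = (-4.0191, 11.413), Q = (4.0191, -11.413). Equal radii place B and R the same way about P: B = P + 12.1·n = (29.843, 23.338), R = P − 12.1·n = (37.881, 0.51159). Then |HR| = |R − H| = 37.884.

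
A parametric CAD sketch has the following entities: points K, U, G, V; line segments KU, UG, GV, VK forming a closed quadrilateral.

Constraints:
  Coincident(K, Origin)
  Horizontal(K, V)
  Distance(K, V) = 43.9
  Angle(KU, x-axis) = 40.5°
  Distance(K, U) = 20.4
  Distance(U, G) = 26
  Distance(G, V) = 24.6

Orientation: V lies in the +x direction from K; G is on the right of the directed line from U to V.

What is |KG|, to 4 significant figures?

25.28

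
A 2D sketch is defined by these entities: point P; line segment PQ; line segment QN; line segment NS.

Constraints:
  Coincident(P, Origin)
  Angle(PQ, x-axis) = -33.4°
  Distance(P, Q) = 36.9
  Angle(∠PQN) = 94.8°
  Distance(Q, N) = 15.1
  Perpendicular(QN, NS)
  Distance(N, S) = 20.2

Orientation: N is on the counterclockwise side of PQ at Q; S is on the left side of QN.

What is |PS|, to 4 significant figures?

24.60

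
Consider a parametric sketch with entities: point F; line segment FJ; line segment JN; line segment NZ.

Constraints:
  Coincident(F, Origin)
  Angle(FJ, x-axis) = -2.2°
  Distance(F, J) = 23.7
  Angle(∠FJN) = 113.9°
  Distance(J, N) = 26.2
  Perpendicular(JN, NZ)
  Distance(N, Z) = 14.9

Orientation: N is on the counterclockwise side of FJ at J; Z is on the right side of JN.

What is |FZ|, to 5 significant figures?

51.176

F is at the origin; FJ runs at -2.2° with length 23.7, so J = 23.7·(cos -2.2°, sin -2.2°) = (23.683, -0.90979). ∠FJN = 113.9°, so JN runs at -2.2° + (180° − 113.9°) = 63.900° from the x-axis; with |JN| = 26.2, N = J + 26.2·(cos 63.900°, sin 63.900°) = (35.209, 22.619). JN is perpendicular to NZ; with |NZ| = 14.9 on the right of JN, Z = N + 14.9·(0.89803, -0.43994) = (48.590, 16.063). Then |FZ| = |Z − F| = 51.176.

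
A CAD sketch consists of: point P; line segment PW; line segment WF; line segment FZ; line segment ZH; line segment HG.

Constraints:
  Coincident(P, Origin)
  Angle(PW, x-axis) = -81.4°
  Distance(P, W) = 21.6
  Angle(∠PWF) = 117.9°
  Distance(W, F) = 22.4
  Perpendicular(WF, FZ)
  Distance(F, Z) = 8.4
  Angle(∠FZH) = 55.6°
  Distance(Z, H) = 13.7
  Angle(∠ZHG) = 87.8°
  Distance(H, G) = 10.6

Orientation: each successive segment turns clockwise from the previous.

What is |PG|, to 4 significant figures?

38.51

∠FZH = 55.6° gives ZH at 2.100° from the x-axis; with |ZH| = 13.7, H = (-6.082, -27.43). ∠ZHG = 87.8° gives HG at -90.10° from the x-axis; with |HG| = 10.6, G = (-6.101, -38.03). Then |PG| = |G − P| = 38.51.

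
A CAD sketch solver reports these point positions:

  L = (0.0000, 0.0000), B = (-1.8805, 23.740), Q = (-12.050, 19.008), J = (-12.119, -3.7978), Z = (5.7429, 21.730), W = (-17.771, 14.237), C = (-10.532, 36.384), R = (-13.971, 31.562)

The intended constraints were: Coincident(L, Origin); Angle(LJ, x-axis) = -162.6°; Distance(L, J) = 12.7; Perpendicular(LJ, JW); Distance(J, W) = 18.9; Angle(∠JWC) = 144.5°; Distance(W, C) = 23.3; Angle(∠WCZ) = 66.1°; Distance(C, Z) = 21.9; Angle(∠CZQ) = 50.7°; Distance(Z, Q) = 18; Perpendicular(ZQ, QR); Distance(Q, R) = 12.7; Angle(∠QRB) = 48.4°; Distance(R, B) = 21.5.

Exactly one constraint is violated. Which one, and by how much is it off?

Distance(R, B) = 21.5 — off by 7.10.

L = (0.00, 0.00) ✓; LJ at -162.6° ✓; |LJ| = 12.70 ✓; ∠(LJ, JW) = 90.00° ✓; |JW| = 18.90 ✓; ∠JWC = 144.5° ✓; |WC| = 23.30 ✓; ∠WCZ = 66.10° ✓; |CZ| = 21.90 ✓; ∠CZQ = 50.70° ✓; |ZQ| = 18.00 ✓; ∠(ZQ, QR) = 90.00° ✓; |QR| = 12.70 ✓; ∠QRB = 48.40° ✓; |RB| = 14.40 ✗.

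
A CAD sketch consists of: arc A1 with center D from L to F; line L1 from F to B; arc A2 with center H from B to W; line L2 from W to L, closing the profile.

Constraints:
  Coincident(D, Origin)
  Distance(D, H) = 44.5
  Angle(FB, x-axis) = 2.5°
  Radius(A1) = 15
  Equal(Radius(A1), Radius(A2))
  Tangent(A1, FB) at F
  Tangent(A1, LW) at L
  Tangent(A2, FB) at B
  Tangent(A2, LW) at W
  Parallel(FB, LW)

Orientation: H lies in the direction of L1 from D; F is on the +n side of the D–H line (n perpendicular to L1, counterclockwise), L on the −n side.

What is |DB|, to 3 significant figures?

47.0

Tangency of A1 to both parallel lines with radius 15.0 puts F and L at D ± 15.0·n: F = (-0.654, 15.0), L = (0.654, -15.0). Equal radii place B and W the same way about H: B = H + 15.0·n = (43.8, 16.9), W = H − 15.0·n = (45.1, -13.0). Then |DB| = |B − D| = 47.0.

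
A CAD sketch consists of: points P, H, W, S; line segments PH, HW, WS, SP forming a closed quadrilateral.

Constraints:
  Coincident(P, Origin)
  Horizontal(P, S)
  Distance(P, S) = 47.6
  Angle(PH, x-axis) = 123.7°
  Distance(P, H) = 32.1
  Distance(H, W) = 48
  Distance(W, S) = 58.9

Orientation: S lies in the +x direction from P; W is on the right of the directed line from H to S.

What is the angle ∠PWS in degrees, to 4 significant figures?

49.03°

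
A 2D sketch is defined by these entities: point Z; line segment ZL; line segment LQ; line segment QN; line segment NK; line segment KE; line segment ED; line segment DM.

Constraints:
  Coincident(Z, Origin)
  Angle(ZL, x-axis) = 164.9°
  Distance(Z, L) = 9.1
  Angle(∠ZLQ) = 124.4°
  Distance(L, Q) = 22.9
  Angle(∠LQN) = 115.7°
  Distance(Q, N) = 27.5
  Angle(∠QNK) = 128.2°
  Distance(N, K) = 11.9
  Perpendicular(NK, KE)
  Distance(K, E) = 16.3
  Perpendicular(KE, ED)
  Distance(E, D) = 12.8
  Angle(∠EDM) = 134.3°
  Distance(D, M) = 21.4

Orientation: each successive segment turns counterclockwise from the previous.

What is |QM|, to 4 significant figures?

20.66

Z is at the origin; ZL runs at 164.9° with length 9.1, so L = (-8.786, 2.371). ∠ZLQ = 124.4° gives LQ at -139.5° from the x-axis; with |LQ| = 22.9, Q = (-26.20, -12.50). ∠LQN = 115.7° gives QN at -75.20° from the x-axis; with |QN| = 27.5, N = (-19.17, -39.09). ∠QNK = 128.2° gives NK at -23.40° from the x-axis; with |NK| = 11.9, K = (-8.253, -43.82). NK ⟂ KE, so KE runs at 66.60°; with |KE| = 16.3, E = (-1.780, -28.86). KE is perpendicular to ED, so ED runs at 156.6°; with |ED| = 12.8, D = (-13.53, -23.77). ∠EDM = 134.3° gives DM at -157.7° from the x-axis; with |DM| = 21.4, M = (-33.33, -31.89). Then |QM| = |M − Q| = 20.66.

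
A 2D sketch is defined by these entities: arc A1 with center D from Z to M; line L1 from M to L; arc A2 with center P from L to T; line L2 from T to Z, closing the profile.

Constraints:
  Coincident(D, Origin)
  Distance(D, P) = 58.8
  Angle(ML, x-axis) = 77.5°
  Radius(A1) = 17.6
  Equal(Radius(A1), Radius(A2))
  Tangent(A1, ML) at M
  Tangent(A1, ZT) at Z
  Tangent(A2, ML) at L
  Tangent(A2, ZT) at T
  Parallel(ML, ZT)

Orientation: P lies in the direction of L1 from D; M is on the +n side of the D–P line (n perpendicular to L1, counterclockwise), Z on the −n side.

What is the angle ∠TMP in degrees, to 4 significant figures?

14.24°

The slot axis is L1's direction at 77.5°, so u = (cos 77.5°, sin 77.5°) = (0.2164, 0.9763) and n = (−sin 77.5°, cos 77.5°) = (-0.9763, 0.2164). D is at the origin and P lies 58.8 along u from D, so P = 58.8·u = (12.73, 57.41). Tangency of A1 to both parallel lines with radius 17.6 puts M and Z at D ± 17.6·n: M = (-17.18, 3.809), Z = (17.18, -3.809). Equal radii place L and T the same way about P: L = P + 17.6·n = (-4.456, 61.22), T = P − 17.6·n = (29.91, 53.60). Then cos ∠TMP = MT·MP / (|MT||MP|), giving 14.24°.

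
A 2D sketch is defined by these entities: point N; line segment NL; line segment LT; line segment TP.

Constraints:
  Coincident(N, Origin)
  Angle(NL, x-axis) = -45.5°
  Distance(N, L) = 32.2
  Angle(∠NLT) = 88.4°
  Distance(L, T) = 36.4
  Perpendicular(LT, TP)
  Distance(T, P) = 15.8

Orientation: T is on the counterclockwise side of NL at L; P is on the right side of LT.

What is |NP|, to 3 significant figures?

59.7

∠NLT = 88.4°, so LT runs at -45.5° + (180° − 88.4°) = 46.1° from the x-axis; with |LT| = 36.4, T = L + 36.4·(cos 46.1°, sin 46.1°) = (47.8, 3.26). LT ⟂ TP; with |TP| = 15.8 on the right of LT, P = T + 15.8·(0.721, -0.693) = (59.2, -7.69). Then |NP| = |P − N| = 59.7.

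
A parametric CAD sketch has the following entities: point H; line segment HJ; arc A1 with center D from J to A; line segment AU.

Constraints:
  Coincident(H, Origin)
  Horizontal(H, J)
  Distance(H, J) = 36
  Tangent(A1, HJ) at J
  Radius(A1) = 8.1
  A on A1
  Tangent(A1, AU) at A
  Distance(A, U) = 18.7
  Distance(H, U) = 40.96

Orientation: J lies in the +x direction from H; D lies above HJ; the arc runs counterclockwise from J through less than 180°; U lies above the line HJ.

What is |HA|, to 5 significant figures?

44.259

H is at the origin; H and J share the same y with |HJ| = 36.0 and J on the +x side, so J = (36.000, 0.0000). Since A1 is tangent to HJ there, DJ ⟂ HJ, so D = J + (0, 8.1) = (36.000, 8.1000). Since DA ⟂ AU (tangency), |DU| = √(8.1² + 18.7²) = 20.379 regardless of where A sits on A1. So U lies on both circle(H, 40.96) and circle(D, 20.379); the above-HJ intersection is U = (30.225, 27.644). A is the foot of the tangent from U: A = (42.216, 13.294).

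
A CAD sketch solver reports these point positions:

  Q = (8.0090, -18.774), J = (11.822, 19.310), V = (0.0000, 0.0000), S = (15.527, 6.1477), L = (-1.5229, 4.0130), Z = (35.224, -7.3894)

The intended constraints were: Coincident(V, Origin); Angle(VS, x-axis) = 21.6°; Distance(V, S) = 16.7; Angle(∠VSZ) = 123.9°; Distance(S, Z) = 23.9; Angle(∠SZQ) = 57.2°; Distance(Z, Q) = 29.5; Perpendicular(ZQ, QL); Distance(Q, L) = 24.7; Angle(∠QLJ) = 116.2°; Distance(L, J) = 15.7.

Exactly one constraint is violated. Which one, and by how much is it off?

Distance(L, J) = 15.7 — off by 4.60.

V = (0.00, 0.00) ✓; VS at 21.60° ✓; |VS| = 16.70 ✓; ∠VSZ = 123.9° ✓; |SZ| = 23.90 ✓; ∠SZQ = 57.20° ✓; |ZQ| = 29.50 ✓; ∠(ZQ, QL) = 90.00° ✓; |QL| = 24.70 ✓; ∠QLJ = 116.2° ✓; |LJ| = 20.30 ✗.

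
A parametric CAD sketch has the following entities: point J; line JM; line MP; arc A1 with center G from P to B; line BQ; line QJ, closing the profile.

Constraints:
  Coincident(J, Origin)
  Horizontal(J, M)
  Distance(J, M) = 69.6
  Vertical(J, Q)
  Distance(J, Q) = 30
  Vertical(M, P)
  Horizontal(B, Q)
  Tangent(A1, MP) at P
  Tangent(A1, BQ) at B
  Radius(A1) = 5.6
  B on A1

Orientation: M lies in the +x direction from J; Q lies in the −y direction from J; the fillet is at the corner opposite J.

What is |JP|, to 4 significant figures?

73.75

J is at the origin; J and M share the same y with |JM| = 69.6 and M on the +x side, so M = (69.60, 0.000). J and Q share the same x with |JQ| = 30.0 and Q on the −y side, so Q = (0.000, -30.00). The virtual corner opposite J is at (69.60, -30.00). A1 meets MP tangentially, so GP is at right angles to MP and the tangent condition forces GB to be normal to BQ, with radius 5.6, so the center G sits 5.6 in from both sides at G = (64.00, -24.40). That places the tangent points at P = (69.60, -24.40) on MP and B = (64.00, -30.00) on BQ. Then |JP| = |P − J| = 73.75.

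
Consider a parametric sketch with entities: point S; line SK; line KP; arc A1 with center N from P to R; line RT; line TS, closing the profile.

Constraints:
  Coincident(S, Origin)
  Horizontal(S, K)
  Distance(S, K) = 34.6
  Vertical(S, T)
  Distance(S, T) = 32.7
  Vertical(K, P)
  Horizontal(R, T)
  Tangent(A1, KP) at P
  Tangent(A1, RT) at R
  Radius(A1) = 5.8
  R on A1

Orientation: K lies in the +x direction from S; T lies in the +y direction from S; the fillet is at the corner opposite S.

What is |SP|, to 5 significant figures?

43.827

S is at the origin; SK is horizontal with |SK| = 34.6 and K on the +x side, so K = (34.600, 0.0000). ST is vertical with |ST| = 32.7 and T on the +y side, so T = (0.0000, 32.700). The virtual corner opposite S is at (34.600, 32.700). Tangency of A1 to KP means the radius NP is perpendicular to KP and since A1 is tangent to RT there, NR ⟂ RT, with radius 5.8, so the center N sits 5.8 in from both sides at N = (28.800, 26.900). That places the tangent points at P = (34.600, 26.900) on KP and R = (28.800, 32.700) on RT. Then |SP| = |P − S| = 43.827.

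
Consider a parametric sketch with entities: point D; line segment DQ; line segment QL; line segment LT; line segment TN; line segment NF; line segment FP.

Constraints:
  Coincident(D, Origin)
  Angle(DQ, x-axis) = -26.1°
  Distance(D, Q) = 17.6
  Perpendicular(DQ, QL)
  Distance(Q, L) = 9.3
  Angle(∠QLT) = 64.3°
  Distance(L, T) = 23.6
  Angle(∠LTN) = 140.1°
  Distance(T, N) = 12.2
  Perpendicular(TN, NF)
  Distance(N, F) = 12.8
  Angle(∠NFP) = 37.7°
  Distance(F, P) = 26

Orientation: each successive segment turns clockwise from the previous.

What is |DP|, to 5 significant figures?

10.807

D is at the origin; DQ runs at -26.1° with length 17.6, so Q = (15.805, -7.7429). DQ ⟂ QL, so QL runs at -116.10°; with |QL| = 9.3, L = (11.714, -16.095). ∠QLT = 64.3° gives LT at 128.20° from the x-axis; with |LT| = 23.6, T = (-2.8806, 2.4516). ∠LTN = 140.1° gives TN at 88.300° from the x-axis; with |TN| = 12.2, N = (-2.5187, 14.646). TN ⟂ NF, so NF runs at -1.7000°; with |NF| = 12.8, F = (10.276, 14.267). ∠NFP = 37.7° gives FP at -144.00° from the x-axis; with |FP| = 26.0, P = (-10.759, -1.0159). Then |DP| = |P − D| = 10.807.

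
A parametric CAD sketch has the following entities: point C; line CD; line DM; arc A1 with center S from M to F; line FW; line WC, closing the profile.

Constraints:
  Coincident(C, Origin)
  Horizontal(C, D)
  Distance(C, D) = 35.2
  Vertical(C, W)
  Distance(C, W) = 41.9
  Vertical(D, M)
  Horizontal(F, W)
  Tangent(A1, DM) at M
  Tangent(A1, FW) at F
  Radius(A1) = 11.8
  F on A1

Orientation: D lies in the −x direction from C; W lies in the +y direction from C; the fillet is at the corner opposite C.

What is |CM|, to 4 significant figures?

46.31

C is at the origin; C and D share the same y with |CD| = 35.2 and D on the −x side, so D = (-35.20, 0.000). C and W share the same x with |CW| = 41.9 and W on the +y side, so W = (0.000, 41.90). The virtual corner opposite C is at (-35.20, 41.90). The tangent condition forces SM to be normal to DM and tangency of A1 to FW means the radius SF is perpendicular to FW, with radius 11.8, so the center S sits 11.8 in from both sides at S = (-23.40, 30.10). That places the tangent points at M = (-35.20, 30.10) on DM and F = (-23.40, 41.90) on FW. Then |CM| = |M − C| = 46.31.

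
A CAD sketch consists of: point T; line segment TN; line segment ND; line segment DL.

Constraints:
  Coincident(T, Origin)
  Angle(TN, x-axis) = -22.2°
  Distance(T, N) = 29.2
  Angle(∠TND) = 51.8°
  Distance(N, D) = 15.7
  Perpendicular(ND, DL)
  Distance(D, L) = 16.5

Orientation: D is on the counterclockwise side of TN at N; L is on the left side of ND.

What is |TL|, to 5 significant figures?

6.8645

∠TND = 51.8°, so ND runs at -22.2° + (180° − 51.8°) = 106.00° from the x-axis; with |ND| = 15.7, D = N + 15.7·(cos 106.00°, sin 106.00°) = (22.708, 4.0589). ND is perpendicular to DL; with |DL| = 16.5 on the left of ND, L = D + 16.5·(-0.96126, -0.27564) = (6.8471, -0.48916). Then |TL| = |L − T| = 6.8645.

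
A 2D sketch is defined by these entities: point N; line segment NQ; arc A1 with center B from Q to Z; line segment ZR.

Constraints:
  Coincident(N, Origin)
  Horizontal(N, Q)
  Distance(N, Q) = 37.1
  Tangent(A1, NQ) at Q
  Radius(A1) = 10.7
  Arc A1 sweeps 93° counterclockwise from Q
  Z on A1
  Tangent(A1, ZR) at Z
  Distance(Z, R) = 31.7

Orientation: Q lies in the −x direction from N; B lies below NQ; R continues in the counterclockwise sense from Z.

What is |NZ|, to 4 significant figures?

49.09

N is at the origin; N and Q share the same y with |NQ| = 37.1 and Q on the −x side, so Q = (-37.10, 0.000). Tangency of A1 to NQ means the radius BQ is perpendicular to NQ, so B = Q + (0, -10.7) = (-37.10, -10.70). On A1, Q sits at bearing 90° from B; a 93° counterclockwise sweep puts Z at bearing 183°, so Z = B + 10.7·(cos 183°, sin 183°) = (-47.79, -11.26). Then |NZ| = |Z − N| = 49.09.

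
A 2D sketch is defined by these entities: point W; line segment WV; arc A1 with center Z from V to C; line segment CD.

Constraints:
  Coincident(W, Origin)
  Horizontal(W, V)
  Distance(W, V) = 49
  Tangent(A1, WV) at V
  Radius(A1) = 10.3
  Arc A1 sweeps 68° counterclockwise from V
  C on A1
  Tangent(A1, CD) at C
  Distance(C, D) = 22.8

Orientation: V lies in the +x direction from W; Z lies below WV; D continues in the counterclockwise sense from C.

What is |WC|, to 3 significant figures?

40.0

The tangent condition forces ZV to be normal to WV, so Z = V + (0, -10.3) = (49.0, -10.3). On A1, V sits at bearing 90° from Z; a 68° counterclockwise sweep puts C at bearing 158°, so C = Z + 10.3·(cos 158°, sin 158°) = (39.5, -6.44). Then |WC| = |C − W| = 40.0.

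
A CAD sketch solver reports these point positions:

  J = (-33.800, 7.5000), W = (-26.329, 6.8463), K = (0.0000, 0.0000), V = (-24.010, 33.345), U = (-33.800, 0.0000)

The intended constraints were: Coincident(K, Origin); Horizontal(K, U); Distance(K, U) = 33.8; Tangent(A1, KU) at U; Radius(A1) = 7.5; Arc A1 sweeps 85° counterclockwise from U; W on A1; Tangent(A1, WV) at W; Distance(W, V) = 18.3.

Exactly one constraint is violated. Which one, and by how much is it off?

Distance(W, V) = 18.3 — off by 8.30.

K = (0.00, 0.00) ✓; K.y = 0.00, U.y = 0.00 ✓; |KU| = 33.80 ✓; ∠(JU, UK) = 90.00° ✓; |JU| = 7.500 ✓; bearing(J→W) − bearing(J→U) = 85.00° ✓; |JW| = 7.500 ✓; ∠(JW, WV) = 90.00° ✓; |WV| = 26.60 ✗.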